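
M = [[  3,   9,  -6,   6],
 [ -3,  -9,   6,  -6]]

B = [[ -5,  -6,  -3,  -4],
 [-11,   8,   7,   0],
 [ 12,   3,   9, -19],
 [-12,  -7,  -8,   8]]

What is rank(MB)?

First compute MB:
[[-258,  -6, -48, 150],
 [258,   6,  48, -150]]
Now row reduce the product.
R2 ← R2 + R1: [0, 0, 0, 0]
1 nonzero row, so rank(MB) = 1.

1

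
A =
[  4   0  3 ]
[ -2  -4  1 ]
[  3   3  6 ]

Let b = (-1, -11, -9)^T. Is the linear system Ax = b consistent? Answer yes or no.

Row reduce the augmented matrix [A | b].
R2 ← R2 + (1/2)·R1: [0, -4, 5/2, -23/2]
R3 ← R3 − (3/4)·R1: [0, 3, 15/4, -33/4]
R3 ← R3 + (3/4)·R2: [0, 0, 45/8, -135/8]
The echelon form has 3 nonzero rows, and every pivot lies in the first 3 columns, so rank(A) = rank([A|b]) = 3.
The system is consistent.

yes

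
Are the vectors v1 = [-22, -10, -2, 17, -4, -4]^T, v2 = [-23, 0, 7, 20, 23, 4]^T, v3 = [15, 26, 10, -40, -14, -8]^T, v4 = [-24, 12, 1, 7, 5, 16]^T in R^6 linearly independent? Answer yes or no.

yes

Form the matrix with these vectors as rows and row reduce.
R2 ← R2 − (23/22)·R1: [0, 115/11, 100/11, 49/22, 299/11, 90/11]
R3 ← R3 + (15/22)·R1: [0, 211/11, 95/11, -625/22, -184/11, -118/11]
R4 ← R4 − (12/11)·R1: [0, 252/11, 35/11, -127/11, 103/11, 224/11]
R3 ← R3 − (211/115)·R2: [0, 0, -185/23, -3737/115, -333/5, -592/23]
R4 ← R4 − (252/115)·R2: [0, 0, -385/23, -1889/115, -251/5, 56/23]
R4 ← R4 − (77/37)·R3: [0, 0, 0, 256/5, 442/5, 56]
4 nonzero rows, so the 4 vectors span a space of dimension 4.
Since 4 = 4, the vectors are linearly independent.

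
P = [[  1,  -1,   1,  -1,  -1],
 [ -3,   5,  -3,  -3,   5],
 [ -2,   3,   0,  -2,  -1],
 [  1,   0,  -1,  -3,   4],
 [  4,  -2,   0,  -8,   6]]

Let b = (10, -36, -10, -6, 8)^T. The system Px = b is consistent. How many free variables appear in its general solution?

2

Row reduce the augmented matrix [P | b].
R2 ← R2 + (3)·R1: [0, 2, 0, -6, 2, -6]
R3 ← R3 + (2)·R1: [0, 1, 2, -4, -3, 10]
R4 ← R4 − R1: [0, 1, -2, -2, 5, -16]
R5 ← R5 − (4)·R1: [0, 2, -4, -4, 10, -32]
R3 ← R3 − (1/2)·R2: [0, 0, 2, -1, -4, 13]
R4 ← R4 − (1/2)·R2: [0, 0, -2, 1, 4, -13]
R5 ← R5 − R2: [0, 0, -4, 2, 8, -26]
R4 ← R4 + R3: [0, 0, 0, 0, 0, 0]
R5 ← R5 + (2)·R3: [0, 0, 0, 0, 0, 0]
The echelon form has 3 nonzero rows, and every pivot lies in the first 5 columns, so rank(P) = rank([P|b]) = 3.
The system is consistent.
Free variables = (unknowns) − (rank) = 5 − 3 = 2.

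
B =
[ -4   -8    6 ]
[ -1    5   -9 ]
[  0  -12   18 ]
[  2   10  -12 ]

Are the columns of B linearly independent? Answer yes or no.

no

Row reduce B to echelon form.
R2 ← R2 − (1/4)·R1: [0, 7, -21/2]
R4 ← R4 + (1/2)·R1: [0, 6, -9]
R3 ← R3 + (12/7)·R2: [0, 0, 0]
R4 ← R4 − (6/7)·R2: [0, 0, 0]
2 pivots among 3 columns.
Only 2 < 3 pivot columns, so the columns are linearly dependent.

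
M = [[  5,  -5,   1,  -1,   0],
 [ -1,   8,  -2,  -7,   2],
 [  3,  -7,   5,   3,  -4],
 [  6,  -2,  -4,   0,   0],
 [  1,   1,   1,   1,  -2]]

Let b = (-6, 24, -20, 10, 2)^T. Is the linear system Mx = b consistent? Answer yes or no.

yes

Row reduce the augmented matrix [M | b].
R2 ← R2 + (1/5)·R1: [0, 7, -9/5, -36/5, 2, 114/5]
R3 ← R3 − (3/5)·R1: [0, -4, 22/5, 18/5, -4, -82/5]
R4 ← R4 − (6/5)·R1: [0, 4, -26/5, 6/5, 0, 86/5]
R5 ← R5 − (1/5)·R1: [0, 2, 4/5, 6/5, -2, 16/5]
R3 ← R3 + (4/7)·R2: [0, 0, 118/35, -18/35, -20/7, -118/35]
R4 ← R4 − (4/7)·R2: [0, 0, -146/35, 186/35, -8/7, 146/35]
R5 ← R5 − (2/7)·R2: [0, 0, 46/35, 114/35, -18/7, -116/35]
R4 ← R4 + (73/59)·R3: [0, 0, 0, 276/59, -276/59, 0]
R5 ← R5 − (23/59)·R3: [0, 0, 0, 204/59, -86/59, -2]
R5 ← R5 − (17/23)·R4: [0, 0, 0, 0, 2, -2]
The echelon form has 5 nonzero rows, and every pivot lies in the first 5 columns, so rank(M) = rank([M|b]) = 5.
The system is consistent.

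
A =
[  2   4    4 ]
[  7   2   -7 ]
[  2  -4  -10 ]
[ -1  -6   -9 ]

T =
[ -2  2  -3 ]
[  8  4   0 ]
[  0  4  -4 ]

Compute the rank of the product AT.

2

First compute AT:
[[ 28,  36, -22],
 [  2,  -6,   7],
 [-36, -52,  34],
 [-46, -62,  39]]
Now row reduce the product.
R2 ← R2 − (1/14)·R1: [0, -60/7, 60/7]
R3 ← R3 + (9/7)·R1: [0, -40/7, 40/7]
R4 ← R4 + (23/14)·R1: [0, -20/7, 20/7]
R3 ← R3 − (2/3)·R2: [0, 0, 0]
R4 ← R4 − (1/3)·R2: [0, 0, 0]
2 nonzero rows, so rank(AT) = 2.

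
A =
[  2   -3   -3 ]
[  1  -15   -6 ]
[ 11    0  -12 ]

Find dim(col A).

Row reduce to echelon form.
R2 ← R2 − (1/2)·R1: [0, -27/2, -9/2]
R3 ← R3 − (11/2)·R1: [0, 33/2, 9/2]
R3 ← R3 + (11/9)·R2: [0, 0, -1]
Echelon form has 3 nonzero rows, so rank(A) = 3.
The column space has dimension equal to the rank: 3.

3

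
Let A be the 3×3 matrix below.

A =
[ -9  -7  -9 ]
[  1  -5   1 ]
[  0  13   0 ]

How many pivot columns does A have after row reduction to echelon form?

2

Row reduce to echelon form.
R2 ← R2 + (1/9)·R1: [0, -52/9, 0]
R3 ← R3 + (9/4)·R2: [0, 0, 0]
Echelon form has 2 nonzero rows, so rank(A) = 2.
Each nonzero row contributes one pivot column: 2 pivot columns.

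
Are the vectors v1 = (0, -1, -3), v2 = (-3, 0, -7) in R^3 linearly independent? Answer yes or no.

yes

Form the matrix with these vectors as rows and row reduce.
Swap R1 ↔ R2
2 nonzero rows, so the 2 vectors span a space of dimension 2.
Since 2 = 2, the vectors are linearly independent.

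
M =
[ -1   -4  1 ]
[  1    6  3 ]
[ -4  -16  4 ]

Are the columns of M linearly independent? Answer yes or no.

Row reduce M to echelon form.
R2 ← R2 + R1: [0, 2, 4]
R3 ← R3 − (4)·R1: [0, 0, 0]
2 pivots among 3 columns.
Only 2 < 3 pivot columns, so the columns are linearly dependent.

no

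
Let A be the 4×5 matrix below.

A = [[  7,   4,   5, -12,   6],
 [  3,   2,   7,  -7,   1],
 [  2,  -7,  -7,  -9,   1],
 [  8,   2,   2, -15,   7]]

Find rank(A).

Row reduce to echelon form.
R2 ← R2 − (3/7)·R1: [0, 2/7, 34/7, -13/7, -11/7]
R3 ← R3 − (2/7)·R1: [0, -57/7, -59/7, -39/7, -5/7]
R4 ← R4 − (8/7)·R1: [0, -18/7, -26/7, -9/7, 1/7]
R3 ← R3 + (57/2)·R2: [0, 0, 130, -117/2, -91/2]
R4 ← R4 + (9)·R2: [0, 0, 40, -18, -14]
R4 ← R4 − (4/13)·R3: [0, 0, 0, 0, 0]
Echelon form has 3 nonzero rows, so rank(A) = 3.

3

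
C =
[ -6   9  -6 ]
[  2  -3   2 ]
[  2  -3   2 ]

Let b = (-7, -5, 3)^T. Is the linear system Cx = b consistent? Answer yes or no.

no

Row reduce the augmented matrix [C | b].
R2 ← R2 + (1/3)·R1: [0, 0, 0, -22/3]
R3 ← R3 + (1/3)·R1: [0, 0, 0, 2/3]
R3 ← R3 + (1/11)·R2: [0, 0, 0, 0]
The echelon form has 2 nonzero rows; the last pivot sits in the augmented column, so rank(C) = 1 but rank([C|b]) = 2.
Since the ranks differ, the system is inconsistent.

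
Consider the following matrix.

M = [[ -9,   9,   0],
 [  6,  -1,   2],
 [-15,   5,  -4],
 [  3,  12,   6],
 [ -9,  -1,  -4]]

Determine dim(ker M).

Row reduce to echelon form.
R2 ← R2 + (2/3)·R1: [0, 5, 2]
R3 ← R3 − (5/3)·R1: [0, -10, -4]
R4 ← R4 + (1/3)·R1: [0, 15, 6]
R5 ← R5 − R1: [0, -10, -4]
R3 ← R3 + (2)·R2: [0, 0, 0]
R4 ← R4 − (3)·R2: [0, 0, 0]
R5 ← R5 + (2)·R2: [0, 0, 0]
2 nonzero rows, so rank(M) = 2.
M has 3 columns; by rank–nullity, nullity = 3 − 2 = 1.

1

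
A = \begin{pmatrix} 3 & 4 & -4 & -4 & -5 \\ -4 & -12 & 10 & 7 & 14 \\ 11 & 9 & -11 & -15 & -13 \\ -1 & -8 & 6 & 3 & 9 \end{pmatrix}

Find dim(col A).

Row reduce to echelon form.
R2 ← R2 + (4/3)·R1: [0, -20/3, 14/3, 5/3, 22/3]
R3 ← R3 − (11/3)·R1: [0, -17/3, 11/3, -1/3, 16/3]
R4 ← R4 + (1/3)·R1: [0, -20/3, 14/3, 5/3, 22/3]
R3 ← R3 − (17/20)·R2: [0, 0, -3/10, -7/4, -9/10]
R4 ← R4 − R2: [0, 0, 0, 0, 0]
Echelon form has 3 nonzero rows, so rank(A) = 3.
The column space has dimension equal to the rank: 3.

3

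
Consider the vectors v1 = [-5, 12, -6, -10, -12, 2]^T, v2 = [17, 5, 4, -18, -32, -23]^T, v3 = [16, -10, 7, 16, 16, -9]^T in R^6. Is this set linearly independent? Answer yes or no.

yes

Form the matrix with these vectors as rows and row reduce.
R2 ← R2 + (17/5)·R1: [0, 229/5, -82/5, -52, -364/5, -81/5]
R3 ← R3 + (16/5)·R1: [0, 142/5, -61/5, -16, -112/5, -13/5]
R3 ← R3 − (142/229)·R2: [0, 0, -465/229, 3720/229, 5208/229, 1705/229]
3 nonzero rows, so the 3 vectors span a space of dimension 3.
Since 3 = 3, the vectors are linearly independent.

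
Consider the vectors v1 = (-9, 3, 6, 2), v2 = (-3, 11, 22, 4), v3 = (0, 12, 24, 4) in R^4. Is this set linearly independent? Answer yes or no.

Form the matrix with these vectors as rows and row reduce.
R2 ← R2 − (1/3)·R1: [0, 10, 20, 10/3]
R3 ← R3 − (6/5)·R2: [0, 0, 0, 0]
2 nonzero rows, so the 3 vectors span a space of dimension 2.
Since 2 < 3, the vectors are linearly dependent.

no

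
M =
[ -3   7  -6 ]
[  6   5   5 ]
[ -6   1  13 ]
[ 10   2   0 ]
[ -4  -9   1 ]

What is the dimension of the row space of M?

Row reduce to echelon form.
R2 ← R2 + (2)·R1: [0, 19, -7]
R3 ← R3 − (2)·R1: [0, -13, 25]
R4 ← R4 + (10/3)·R1: [0, 76/3, -20]
R5 ← R5 − (4/3)·R1: [0, -55/3, 9]
R3 ← R3 + (13/19)·R2: [0, 0, 384/19]
R4 ← R4 − (4/3)·R2: [0, 0, -32/3]
R5 ← R5 + (55/57)·R2: [0, 0, 128/57]
R4 ← R4 + (19/36)·R3: [0, 0, 0]
R5 ← R5 − (1/9)·R3: [0, 0, 0]
Echelon form has 3 nonzero rows, so rank(M) = 3.
The row space has dimension equal to the rank: 3.

3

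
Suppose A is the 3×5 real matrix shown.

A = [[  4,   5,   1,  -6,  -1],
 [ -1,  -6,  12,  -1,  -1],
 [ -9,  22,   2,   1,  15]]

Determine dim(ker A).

Row reduce to echelon form.
R2 ← R2 + (1/4)·R1: [0, -19/4, 49/4, -5/2, -5/4]
R3 ← R3 + (9/4)·R1: [0, 133/4, 17/4, -25/2, 51/4]
R3 ← R3 + (7)·R2: [0, 0, 90, -30, 4]
3 nonzero rows, so rank(A) = 3.
A has 5 columns; by rank–nullity, nullity = 5 − 3 = 2.

2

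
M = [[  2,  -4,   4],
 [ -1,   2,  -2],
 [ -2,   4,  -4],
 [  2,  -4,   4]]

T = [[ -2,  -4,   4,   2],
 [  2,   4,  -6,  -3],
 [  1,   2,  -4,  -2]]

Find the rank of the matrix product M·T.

First compute MT:
[[ -8, -16,  16,   8],
 [  4,   8,  -8,  -4],
 [  8,  16, -16,  -8],
 [ -8, -16,  16,   8]]
Now row reduce the product.
R2 ← R2 + (1/2)·R1: [0, 0, 0, 0]
R3 ← R3 + R1: [0, 0, 0, 0]
R4 ← R4 − R1: [0, 0, 0, 0]
1 nonzero row, so rank(MT) = 1.

1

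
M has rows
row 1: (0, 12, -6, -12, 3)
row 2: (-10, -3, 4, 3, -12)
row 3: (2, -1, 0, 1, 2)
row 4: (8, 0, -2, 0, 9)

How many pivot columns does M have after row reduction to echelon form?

2

Row reduce to echelon form.
Swap R1 ↔ R2
R3 ← R3 + (1/5)·R1: [0, -8/5, 4/5, 8/5, -2/5]
R4 ← R4 + (4/5)·R1: [0, -12/5, 6/5, 12/5, -3/5]
R3 ← R3 + (2/15)·R2: [0, 0, 0, 0, 0]
R4 ← R4 + (1/5)·R2: [0, 0, 0, 0, 0]
Echelon form has 2 nonzero rows, so rank(M) = 2.
Each nonzero row contributes one pivot column: 2 pivot columns.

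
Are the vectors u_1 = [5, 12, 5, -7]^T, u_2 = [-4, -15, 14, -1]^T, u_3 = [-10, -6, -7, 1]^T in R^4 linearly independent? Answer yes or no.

Form the matrix with these vectors as rows and row reduce.
R2 ← R2 + (4/5)·R1: [0, -27/5, 18, -33/5]
R3 ← R3 + (2)·R1: [0, 18, 3, -13]
R3 ← R3 + (10/3)·R2: [0, 0, 63, -35]
3 nonzero rows, so the 3 vectors span a space of dimension 3.
Since 3 = 3, the vectors are linearly independent.

yes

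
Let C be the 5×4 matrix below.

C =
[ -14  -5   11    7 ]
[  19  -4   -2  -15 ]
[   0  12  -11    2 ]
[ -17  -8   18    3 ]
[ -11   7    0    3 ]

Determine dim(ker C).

Row reduce to echelon form.
R2 ← R2 + (19/14)·R1: [0, -151/14, 181/14, -11/2]
R4 ← R4 − (17/14)·R1: [0, -27/14, 65/14, -11/2]
R5 ← R5 − (11/14)·R1: [0, 153/14, -121/14, -5/2]
R3 ← R3 + (168/151)·R2: [0, 0, 511/151, -622/151]
R4 ← R4 − (27/151)·R2: [0, 0, 352/151, -682/151]
R5 ← R5 + (153/151)·R2: [0, 0, 673/151, -1219/151]
R4 ← R4 − (352/511)·R3: [0, 0, 0, -858/511]
R5 ← R5 − (673/511)·R3: [0, 0, 0, -1353/511]
R5 ← R5 − (41/26)·R4: [0, 0, 0, 0]
4 nonzero rows, so rank(C) = 4.
C has 4 columns; by rank–nullity, nullity = 4 − 4 = 0.

0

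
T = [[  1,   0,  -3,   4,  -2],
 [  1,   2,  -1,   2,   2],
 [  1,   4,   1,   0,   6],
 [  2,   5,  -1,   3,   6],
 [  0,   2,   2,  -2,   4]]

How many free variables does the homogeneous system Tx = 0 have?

Row reduce to echelon form.
R2 ← R2 − R1: [0, 2, 2, -2, 4]
R3 ← R3 − R1: [0, 4, 4, -4, 8]
R4 ← R4 − (2)·R1: [0, 5, 5, -5, 10]
R3 ← R3 − (2)·R2: [0, 0, 0, 0, 0]
R4 ← R4 − (5/2)·R2: [0, 0, 0, 0, 0]
R5 ← R5 − R2: [0, 0, 0, 0, 0]
2 nonzero rows, so rank(T) = 2.
T has 5 columns; by rank–nullity, nullity = 5 − 2 = 3.

3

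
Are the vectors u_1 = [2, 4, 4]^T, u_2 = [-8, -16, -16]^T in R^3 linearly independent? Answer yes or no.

Form the matrix with these vectors as rows and row reduce.
R2 ← R2 + (4)·R1: [0, 0, 0]
1 nonzero row, so the 2 vectors span a space of dimension 1.
Since 1 < 2, the vectors are linearly dependent.

no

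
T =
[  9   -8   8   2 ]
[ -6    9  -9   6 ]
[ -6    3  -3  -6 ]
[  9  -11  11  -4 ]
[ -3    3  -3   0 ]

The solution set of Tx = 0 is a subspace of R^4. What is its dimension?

Row reduce to echelon form.
R2 ← R2 + (2/3)·R1: [0, 11/3, -11/3, 22/3]
R3 ← R3 + (2/3)·R1: [0, -7/3, 7/3, -14/3]
R4 ← R4 − R1: [0, -3, 3, -6]
R5 ← R5 + (1/3)·R1: [0, 1/3, -1/3, 2/3]
R3 ← R3 + (7/11)·R2: [0, 0, 0, 0]
R4 ← R4 + (9/11)·R2: [0, 0, 0, 0]
R5 ← R5 − (1/11)·R2: [0, 0, 0, 0]
2 nonzero rows, so rank(T) = 2.
T has 4 columns; by rank–nullity, nullity = 4 − 2 = 2.

2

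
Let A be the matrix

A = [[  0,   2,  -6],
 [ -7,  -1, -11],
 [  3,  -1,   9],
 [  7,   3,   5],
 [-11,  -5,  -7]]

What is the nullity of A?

1

Row reduce to echelon form.
Swap R1 ↔ R2
R3 ← R3 + (3/7)·R1: [0, -10/7, 30/7]
R4 ← R4 + R1: [0, 2, -6]
R5 ← R5 − (11/7)·R1: [0, -24/7, 72/7]
R3 ← R3 + (5/7)·R2: [0, 0, 0]
R4 ← R4 − R2: [0, 0, 0]
R5 ← R5 + (12/7)·R2: [0, 0, 0]
2 nonzero rows, so rank(A) = 2.
A has 3 columns; by rank–nullity, nullity = 3 − 2 = 1.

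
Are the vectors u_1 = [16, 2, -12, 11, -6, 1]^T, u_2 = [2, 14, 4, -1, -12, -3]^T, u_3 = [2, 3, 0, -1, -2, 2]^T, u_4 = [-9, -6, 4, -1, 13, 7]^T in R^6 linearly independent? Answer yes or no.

Form the matrix with these vectors as rows and row reduce.
R2 ← R2 − (1/8)·R1: [0, 55/4, 11/2, -19/8, -45/4, -25/8]
R3 ← R3 − (1/8)·R1: [0, 11/4, 3/2, -19/8, -5/4, 15/8]
R4 ← R4 + (9/16)·R1: [0, -39/8, -11/4, 83/16, 77/8, 121/16]
R3 ← R3 − (1/5)·R2: [0, 0, 2/5, -19/10, 1, 5/2]
R4 ← R4 + (39/110)·R2: [0, 0, -4/5, 239/55, 62/11, 71/11]
R4 ← R4 + (2)·R3: [0, 0, 0, 6/11, 84/11, 126/11]
4 nonzero rows, so the 4 vectors span a space of dimension 4.
Since 4 = 4, the vectors are linearly independent.

yes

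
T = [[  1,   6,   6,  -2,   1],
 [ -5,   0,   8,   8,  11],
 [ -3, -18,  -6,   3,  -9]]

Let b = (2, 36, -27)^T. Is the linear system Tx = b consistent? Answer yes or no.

Row reduce the augmented matrix [T | b].
R2 ← R2 + (5)·R1: [0, 30, 38, -2, 16, 46]
R3 ← R3 + (3)·R1: [0, 0, 12, -3, -6, -21]
The echelon form has 3 nonzero rows, and every pivot lies in the first 5 columns, so rank(T) = rank([T|b]) = 3.
The system is consistent.

yes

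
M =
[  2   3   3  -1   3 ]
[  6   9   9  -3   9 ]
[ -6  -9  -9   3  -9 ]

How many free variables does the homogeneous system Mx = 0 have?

Row reduce to echelon form.
R2 ← R2 − (3)·R1: [0, 0, 0, 0, 0]
R3 ← R3 + (3)·R1: [0, 0, 0, 0, 0]
1 nonzero row, so rank(M) = 1.
M has 5 columns; by rank–nullity, nullity = 5 − 1 = 4.

4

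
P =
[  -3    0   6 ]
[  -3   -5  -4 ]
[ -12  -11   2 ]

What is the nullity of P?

1

Row reduce to echelon form.
R2 ← R2 − R1: [0, -5, -10]
R3 ← R3 − (4)·R1: [0, -11, -22]
R3 ← R3 − (11/5)·R2: [0, 0, 0]
2 nonzero rows, so rank(P) = 2.
P has 3 columns; by rank–nullity, nullity = 3 − 2 = 1.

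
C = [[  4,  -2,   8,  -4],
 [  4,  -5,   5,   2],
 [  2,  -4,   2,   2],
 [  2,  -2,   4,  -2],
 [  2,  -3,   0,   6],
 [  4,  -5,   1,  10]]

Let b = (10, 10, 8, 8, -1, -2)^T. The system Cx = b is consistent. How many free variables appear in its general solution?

1

Row reduce the augmented matrix [C | b].
R2 ← R2 − R1: [0, -3, -3, 6, 0]
R3 ← R3 − (1/2)·R1: [0, -3, -2, 4, 3]
R4 ← R4 − (1/2)·R1: [0, -1, 0, 0, 3]
R5 ← R5 − (1/2)·R1: [0, -2, -4, 8, -6]
R6 ← R6 − R1: [0, -3, -7, 14, -12]
R3 ← R3 − R2: [0, 0, 1, -2, 3]
R4 ← R4 − (1/3)·R2: [0, 0, 1, -2, 3]
R5 ← R5 − (2/3)·R2: [0, 0, -2, 4, -6]
R6 ← R6 − R2: [0, 0, -4, 8, -12]
R4 ← R4 − R3: [0, 0, 0, 0, 0]
R5 ← R5 + (2)·R3: [0, 0, 0, 0, 0]
R6 ← R6 + (4)·R3: [0, 0, 0, 0, 0]
The echelon form has 3 nonzero rows, and every pivot lies in the first 4 columns, so rank(C) = rank([C|b]) = 3.
The system is consistent.
Free variables = (unknowns) − (rank) = 4 − 3 = 1.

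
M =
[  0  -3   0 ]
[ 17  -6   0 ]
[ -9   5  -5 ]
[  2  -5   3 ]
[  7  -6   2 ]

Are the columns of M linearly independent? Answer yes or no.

yes

Row reduce M to echelon form.
Swap R1 ↔ R2
R3 ← R3 + (9/17)·R1: [0, 31/17, -5]
R4 ← R4 − (2/17)·R1: [0, -73/17, 3]
R5 ← R5 − (7/17)·R1: [0, -60/17, 2]
R3 ← R3 + (31/51)·R2: [0, 0, -5]
R4 ← R4 − (73/51)·R2: [0, 0, 3]
R5 ← R5 − (20/17)·R2: [0, 0, 2]
R4 ← R4 + (3/5)·R3: [0, 0, 0]
R5 ← R5 + (2/5)·R3: [0, 0, 0]
3 pivots among 3 columns.
Every column is a pivot column, so the columns are linearly independent.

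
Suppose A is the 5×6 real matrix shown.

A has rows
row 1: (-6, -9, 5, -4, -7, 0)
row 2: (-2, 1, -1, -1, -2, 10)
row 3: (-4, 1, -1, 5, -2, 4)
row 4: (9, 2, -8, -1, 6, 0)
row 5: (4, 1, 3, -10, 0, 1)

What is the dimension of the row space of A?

Row reduce to echelon form.
R2 ← R2 − (1/3)·R1: [0, 4, -8/3, 1/3, 1/3, 10]
R3 ← R3 − (2/3)·R1: [0, 7, -13/3, 23/3, 8/3, 4]
R4 ← R4 + (3/2)·R1: [0, -23/2, -1/2, -7, -9/2, 0]
R5 ← R5 + (2/3)·R1: [0, -5, 19/3, -38/3, -14/3, 1]
R3 ← R3 − (7/4)·R2: [0, 0, 1/3, 85/12, 25/12, -27/2]
R4 ← R4 + (23/8)·R2: [0, 0, -49/6, -145/24, -85/24, 115/4]
R5 ← R5 + (5/4)·R2: [0, 0, 3, -49/4, -17/4, 27/2]
R4 ← R4 + (49/2)·R3: [0, 0, 0, 335/2, 95/2, -302]
R5 ← R5 − (9)·R3: [0, 0, 0, -76, -23, 135]
R5 ← R5 + (152/335)·R4: [0, 0, 0, 0, -97/67, -679/335]
Echelon form has 5 nonzero rows, so rank(A) = 5.
The row space has dimension equal to the rank: 5.

5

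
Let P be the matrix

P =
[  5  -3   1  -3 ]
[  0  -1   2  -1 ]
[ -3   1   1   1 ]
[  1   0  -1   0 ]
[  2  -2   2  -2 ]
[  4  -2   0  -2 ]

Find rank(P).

2

Row reduce to echelon form.
R3 ← R3 + (3/5)·R1: [0, -4/5, 8/5, -4/5]
R4 ← R4 − (1/5)·R1: [0, 3/5, -6/5, 3/5]
R5 ← R5 − (2/5)·R1: [0, -4/5, 8/5, -4/5]
R6 ← R6 − (4/5)·R1: [0, 2/5, -4/5, 2/5]
R3 ← R3 − (4/5)·R2: [0, 0, 0, 0]
R4 ← R4 + (3/5)·R2: [0, 0, 0, 0]
R5 ← R5 − (4/5)·R2: [0, 0, 0, 0]
R6 ← R6 + (2/5)·R2: [0, 0, 0, 0]
Echelon form has 2 nonzero rows, so rank(P) = 2.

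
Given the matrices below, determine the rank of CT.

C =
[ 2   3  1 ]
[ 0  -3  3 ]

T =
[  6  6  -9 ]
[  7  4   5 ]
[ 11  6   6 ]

First compute CT:
[[ 44,  30,   3],
 [ 12,   6,   3]]
Now row reduce the product.
R2 ← R2 − (3/11)·R1: [0, -24/11, 24/11]
2 nonzero rows, so rank(CT) = 2.

2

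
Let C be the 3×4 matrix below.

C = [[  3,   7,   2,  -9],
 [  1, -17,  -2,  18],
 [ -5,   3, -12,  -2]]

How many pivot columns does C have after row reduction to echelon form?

3

Row reduce to echelon form.
R2 ← R2 − (1/3)·R1: [0, -58/3, -8/3, 21]
R3 ← R3 + (5/3)·R1: [0, 44/3, -26/3, -17]
R3 ← R3 + (22/29)·R2: [0, 0, -310/29, -31/29]
Echelon form has 3 nonzero rows, so rank(C) = 3.
Each nonzero row contributes one pivot column: 3 pivot columns.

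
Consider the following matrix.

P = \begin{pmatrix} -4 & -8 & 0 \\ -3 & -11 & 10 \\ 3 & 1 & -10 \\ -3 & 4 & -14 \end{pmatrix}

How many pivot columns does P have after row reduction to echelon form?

3

Row reduce to echelon form.
R2 ← R2 − (3/4)·R1: [0, -5, 10]
R3 ← R3 + (3/4)·R1: [0, -5, -10]
R4 ← R4 − (3/4)·R1: [0, 10, -14]
R3 ← R3 − R2: [0, 0, -20]
R4 ← R4 + (2)·R2: [0, 0, 6]
R4 ← R4 + (3/10)·R3: [0, 0, 0]
Echelon form has 3 nonzero rows, so rank(P) = 3.
Each nonzero row contributes one pivot column: 3 pivot columns.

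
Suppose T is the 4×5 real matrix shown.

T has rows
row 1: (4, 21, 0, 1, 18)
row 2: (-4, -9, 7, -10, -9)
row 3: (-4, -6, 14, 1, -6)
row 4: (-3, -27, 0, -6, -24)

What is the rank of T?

4

Row reduce to echelon form.
R2 ← R2 + R1: [0, 12, 7, -9, 9]
R3 ← R3 + R1: [0, 15, 14, 2, 12]
R4 ← R4 + (3/4)·R1: [0, -45/4, 0, -21/4, -21/2]
R3 ← R3 − (5/4)·R2: [0, 0, 21/4, 53/4, 3/4]
R4 ← R4 + (15/16)·R2: [0, 0, 105/16, -219/16, -33/16]
R4 ← R4 − (5/4)·R3: [0, 0, 0, -121/4, -3]
Echelon form has 4 nonzero rows, so rank(T) = 4.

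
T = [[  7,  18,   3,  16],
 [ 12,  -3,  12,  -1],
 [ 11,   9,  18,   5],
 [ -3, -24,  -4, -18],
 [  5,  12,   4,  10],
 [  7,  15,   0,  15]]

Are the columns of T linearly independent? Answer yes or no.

Row reduce T to echelon form.
R2 ← R2 − (12/7)·R1: [0, -237/7, 48/7, -199/7]
R3 ← R3 − (11/7)·R1: [0, -135/7, 93/7, -141/7]
R4 ← R4 + (3/7)·R1: [0, -114/7, -19/7, -78/7]
R5 ← R5 − (5/7)·R1: [0, -6/7, 13/7, -10/7]
R6 ← R6 − R1: [0, -3, -3, -1]
R3 ← R3 − (45/79)·R2: [0, 0, 741/79, -312/79]
R4 ← R4 − (38/79)·R2: [0, 0, -475/79, 200/79]
R5 ← R5 − (2/79)·R2: [0, 0, 133/79, -56/79]
R6 ← R6 − (7/79)·R2: [0, 0, -285/79, 120/79]
R4 ← R4 + (25/39)·R3: [0, 0, 0, 0]
R5 ← R5 − (7/39)·R3: [0, 0, 0, 0]
R6 ← R6 + (5/13)·R3: [0, 0, 0, 0]
3 pivots among 4 columns.
Only 3 < 4 pivot columns, so the columns are linearly dependent.

no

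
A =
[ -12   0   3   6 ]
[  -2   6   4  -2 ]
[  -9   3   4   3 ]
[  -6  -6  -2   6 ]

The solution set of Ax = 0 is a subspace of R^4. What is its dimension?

2

Row reduce to echelon form.
R2 ← R2 − (1/6)·R1: [0, 6, 7/2, -3]
R3 ← R3 − (3/4)·R1: [0, 3, 7/4, -3/2]
R4 ← R4 − (1/2)·R1: [0, -6, -7/2, 3]
R3 ← R3 − (1/2)·R2: [0, 0, 0, 0]
R4 ← R4 + R2: [0, 0, 0, 0]
2 nonzero rows, so rank(A) = 2.
A has 4 columns; by rank–nullity, nullity = 4 − 2 = 2.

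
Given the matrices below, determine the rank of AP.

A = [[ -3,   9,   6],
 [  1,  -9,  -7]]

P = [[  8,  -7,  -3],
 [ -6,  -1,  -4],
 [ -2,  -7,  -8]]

First compute AP:
[[-90, -30, -75],
 [ 76,  51,  89]]
Now row reduce the product.
R2 ← R2 + (38/45)·R1: [0, 77/3, 77/3]
2 nonzero rows, so rank(AP) = 2.

2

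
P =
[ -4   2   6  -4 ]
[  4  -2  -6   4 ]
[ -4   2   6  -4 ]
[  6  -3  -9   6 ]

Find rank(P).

1

Row reduce to echelon form.
R2 ← R2 + R1: [0, 0, 0, 0]
R3 ← R3 − R1: [0, 0, 0, 0]
R4 ← R4 + (3/2)·R1: [0, 0, 0, 0]
Echelon form has 1 nonzero row, so rank(P) = 1.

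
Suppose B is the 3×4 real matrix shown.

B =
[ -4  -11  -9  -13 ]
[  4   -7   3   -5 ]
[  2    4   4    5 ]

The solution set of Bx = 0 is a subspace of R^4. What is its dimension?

2

Row reduce to echelon form.
R2 ← R2 + R1: [0, -18, -6, -18]
R3 ← R3 + (1/2)·R1: [0, -3/2, -1/2, -3/2]
R3 ← R3 − (1/12)·R2: [0, 0, 0, 0]
2 nonzero rows, so rank(B) = 2.
B has 4 columns; by rank–nullity, nullity = 4 − 2 = 2.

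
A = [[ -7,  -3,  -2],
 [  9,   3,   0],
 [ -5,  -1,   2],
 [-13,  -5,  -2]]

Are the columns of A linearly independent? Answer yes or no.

Row reduce A to echelon form.
R2 ← R2 + (9/7)·R1: [0, -6/7, -18/7]
R3 ← R3 − (5/7)·R1: [0, 8/7, 24/7]
R4 ← R4 − (13/7)·R1: [0, 4/7, 12/7]
R3 ← R3 + (4/3)·R2: [0, 0, 0]
R4 ← R4 + (2/3)·R2: [0, 0, 0]
2 pivots among 3 columns.
Only 2 < 3 pivot columns, so the columns are linearly dependent.

no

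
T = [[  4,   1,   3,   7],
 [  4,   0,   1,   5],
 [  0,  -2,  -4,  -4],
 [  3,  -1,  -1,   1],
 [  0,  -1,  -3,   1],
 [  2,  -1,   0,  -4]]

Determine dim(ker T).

Row reduce to echelon form.
R2 ← R2 − R1: [0, -1, -2, -2]
R4 ← R4 − (3/4)·R1: [0, -7/4, -13/4, -17/4]
R6 ← R6 − (1/2)·R1: [0, -3/2, -3/2, -15/2]
R3 ← R3 − (2)·R2: [0, 0, 0, 0]
R4 ← R4 − (7/4)·R2: [0, 0, 1/4, -3/4]
R5 ← R5 − R2: [0, 0, -1, 3]
R6 ← R6 − (3/2)·R2: [0, 0, 3/2, -9/2]
Swap R3 ↔ R4
R5 ← R5 + (4)·R3: [0, 0, 0, 0]
R6 ← R6 − (6)·R3: [0, 0, 0, 0]
3 nonzero rows, so rank(T) = 3.
T has 4 columns; by rank–nullity, nullity = 4 − 3 = 1.

1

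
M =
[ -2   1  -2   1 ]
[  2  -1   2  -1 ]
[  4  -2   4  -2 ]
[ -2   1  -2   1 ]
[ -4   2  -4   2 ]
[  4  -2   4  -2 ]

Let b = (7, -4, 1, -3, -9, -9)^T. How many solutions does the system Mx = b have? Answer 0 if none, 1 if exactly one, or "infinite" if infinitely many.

0

Row reduce the augmented matrix [M | b].
R2 ← R2 + R1: [0, 0, 0, 0, 3]
R3 ← R3 + (2)·R1: [0, 0, 0, 0, 15]
R4 ← R4 − R1: [0, 0, 0, 0, -10]
R5 ← R5 − (2)·R1: [0, 0, 0, 0, -23]
R6 ← R6 + (2)·R1: [0, 0, 0, 0, 5]
R3 ← R3 − (5)·R2: [0, 0, 0, 0, 0]
R4 ← R4 + (10/3)·R2: [0, 0, 0, 0, 0]
R5 ← R5 + (23/3)·R2: [0, 0, 0, 0, 0]
R6 ← R6 − (5/3)·R2: [0, 0, 0, 0, 0]
The echelon form has 2 nonzero rows; the last pivot sits in the augmented column, so rank(M) = 1 but rank([M|b]) = 2.
Since the ranks differ, the system is inconsistent.
It has no solutions.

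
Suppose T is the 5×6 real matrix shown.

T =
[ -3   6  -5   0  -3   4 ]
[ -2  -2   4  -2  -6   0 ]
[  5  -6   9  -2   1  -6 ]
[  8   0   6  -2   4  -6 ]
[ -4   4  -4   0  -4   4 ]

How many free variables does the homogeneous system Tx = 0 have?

Row reduce to echelon form.
R2 ← R2 − (2/3)·R1: [0, -6, 22/3, -2, -4, -8/3]
R3 ← R3 + (5/3)·R1: [0, 4, 2/3, -2, -4, 2/3]
R4 ← R4 + (8/3)·R1: [0, 16, -22/3, -2, -4, 14/3]
R5 ← R5 − (4/3)·R1: [0, -4, 8/3, 0, 0, -4/3]
R3 ← R3 + (2/3)·R2: [0, 0, 50/9, -10/3, -20/3, -10/9]
R4 ← R4 + (8/3)·R2: [0, 0, 110/9, -22/3, -44/3, -22/9]
R5 ← R5 − (2/3)·R2: [0, 0, -20/9, 4/3, 8/3, 4/9]
R4 ← R4 − (11/5)·R3: [0, 0, 0, 0, 0, 0]
R5 ← R5 + (2/5)·R3: [0, 0, 0, 0, 0, 0]
3 nonzero rows, so rank(T) = 3.
T has 6 columns; by rank–nullity, nullity = 6 − 3 = 3.

3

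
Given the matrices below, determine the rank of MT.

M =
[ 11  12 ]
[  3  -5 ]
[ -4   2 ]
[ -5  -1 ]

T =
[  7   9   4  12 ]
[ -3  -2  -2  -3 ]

First compute MT:
[[ 41,  75,  20,  96],
 [ 36,  37,  22,  51],
 [-34, -40, -20, -54],
 [-32, -43, -18, -57]]
Now row reduce the product.
R2 ← R2 − (36/41)·R1: [0, -1183/41, 182/41, -1365/41]
R3 ← R3 + (34/41)·R1: [0, 910/41, -140/41, 1050/41]
R4 ← R4 + (32/41)·R1: [0, 637/41, -98/41, 735/41]
R3 ← R3 + (10/13)·R2: [0, 0, 0, 0]
R4 ← R4 + (7/13)·R2: [0, 0, 0, 0]
2 nonzero rows, so rank(MT) = 2.

2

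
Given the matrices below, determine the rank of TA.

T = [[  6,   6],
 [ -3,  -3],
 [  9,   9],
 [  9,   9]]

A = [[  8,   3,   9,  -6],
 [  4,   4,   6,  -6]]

1

First compute TA:
[[ 72,  42,  90, -72],
 [-36, -21, -45,  36],
 [108,  63, 135, -108],
 [108,  63, 135, -108]]
Now row reduce the product.
R2 ← R2 + (1/2)·R1: [0, 0, 0, 0]
R3 ← R3 − (3/2)·R1: [0, 0, 0, 0]
R4 ← R4 − (3/2)·R1: [0, 0, 0, 0]
1 nonzero row, so rank(TA) = 1.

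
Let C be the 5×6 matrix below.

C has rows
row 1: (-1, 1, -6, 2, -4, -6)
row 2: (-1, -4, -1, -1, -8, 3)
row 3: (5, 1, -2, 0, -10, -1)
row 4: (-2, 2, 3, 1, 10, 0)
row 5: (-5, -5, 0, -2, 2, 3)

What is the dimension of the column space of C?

Row reduce to echelon form.
R2 ← R2 − R1: [0, -5, 5, -3, -4, 9]
R3 ← R3 + (5)·R1: [0, 6, -32, 10, -30, -31]
R4 ← R4 − (2)·R1: [0, 0, 15, -3, 18, 12]
R5 ← R5 − (5)·R1: [0, -10, 30, -12, 22, 33]
R3 ← R3 + (6/5)·R2: [0, 0, -26, 32/5, -174/5, -101/5]
R5 ← R5 − (2)·R2: [0, 0, 20, -6, 30, 15]
R4 ← R4 + (15/26)·R3: [0, 0, 0, 9/13, -27/13, 9/26]
R5 ← R5 + (10/13)·R3: [0, 0, 0, -14/13, 42/13, -7/13]
R5 ← R5 + (14/9)·R4: [0, 0, 0, 0, 0, 0]
Echelon form has 4 nonzero rows, so rank(C) = 4.
The column space has dimension equal to the rank: 4.

4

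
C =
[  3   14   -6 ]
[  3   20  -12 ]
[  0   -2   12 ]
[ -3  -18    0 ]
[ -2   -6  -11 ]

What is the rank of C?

Row reduce to echelon form.
R2 ← R2 − R1: [0, 6, -6]
R4 ← R4 + R1: [0, -4, -6]
R5 ← R5 + (2/3)·R1: [0, 10/3, -15]
R3 ← R3 + (1/3)·R2: [0, 0, 10]
R4 ← R4 + (2/3)·R2: [0, 0, -10]
R5 ← R5 − (5/9)·R2: [0, 0, -35/3]
R4 ← R4 + R3: [0, 0, 0]
R5 ← R5 + (7/6)·R3: [0, 0, 0]
Echelon form has 3 nonzero rows, so rank(C) = 3.

3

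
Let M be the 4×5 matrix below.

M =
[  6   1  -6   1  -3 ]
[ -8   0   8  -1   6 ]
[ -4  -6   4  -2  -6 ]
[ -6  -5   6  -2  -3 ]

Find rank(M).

2

Row reduce to echelon form.
R2 ← R2 + (4/3)·R1: [0, 4/3, 0, 1/3, 2]
R3 ← R3 + (2/3)·R1: [0, -16/3, 0, -4/3, -8]
R4 ← R4 + R1: [0, -4, 0, -1, -6]
R3 ← R3 + (4)·R2: [0, 0, 0, 0, 0]
R4 ← R4 + (3)·R2: [0, 0, 0, 0, 0]
Echelon form has 2 nonzero rows, so rank(M) = 2.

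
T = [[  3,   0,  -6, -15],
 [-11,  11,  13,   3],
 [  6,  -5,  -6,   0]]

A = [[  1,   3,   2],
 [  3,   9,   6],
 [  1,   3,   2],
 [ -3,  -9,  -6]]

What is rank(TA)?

First compute TA:
[[ 42, 126,  84],
 [ 26,  78,  52],
 [-15, -45, -30]]
Now row reduce the product.
R2 ← R2 − (13/21)·R1: [0, 0, 0]
R3 ← R3 + (5/14)·R1: [0, 0, 0]
1 nonzero row, so rank(TA) = 1.

1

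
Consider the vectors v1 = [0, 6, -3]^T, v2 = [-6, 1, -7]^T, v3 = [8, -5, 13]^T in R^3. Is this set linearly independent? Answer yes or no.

Form the matrix with these vectors as rows and row reduce.
Swap R1 ↔ R2
R3 ← R3 + (4/3)·R1: [0, -11/3, 11/3]
R3 ← R3 + (11/18)·R2: [0, 0, 11/6]
3 nonzero rows, so the 3 vectors span a space of dimension 3.
Since 3 = 3, the vectors are linearly independent.

yes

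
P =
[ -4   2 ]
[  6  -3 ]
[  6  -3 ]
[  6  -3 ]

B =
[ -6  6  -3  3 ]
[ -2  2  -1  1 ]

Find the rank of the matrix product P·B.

1

First compute PB:
[[ 20, -20,  10, -10],
 [-30,  30, -15,  15],
 [-30,  30, -15,  15],
 [-30,  30, -15,  15]]
Now row reduce the product.
R2 ← R2 + (3/2)·R1: [0, 0, 0, 0]
R3 ← R3 + (3/2)·R1: [0, 0, 0, 0]
R4 ← R4 + (3/2)·R1: [0, 0, 0, 0]
1 nonzero row, so rank(PB) = 1.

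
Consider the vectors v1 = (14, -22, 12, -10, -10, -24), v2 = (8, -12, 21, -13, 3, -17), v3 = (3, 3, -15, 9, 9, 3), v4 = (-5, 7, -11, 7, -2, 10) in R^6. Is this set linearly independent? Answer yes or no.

yes

Form the matrix with these vectors as rows and row reduce.
R2 ← R2 − (4/7)·R1: [0, 4/7, 99/7, -51/7, 61/7, -23/7]
R3 ← R3 − (3/14)·R1: [0, 54/7, -123/7, 78/7, 78/7, 57/7]
R4 ← R4 + (5/14)·R1: [0, -6/7, -47/7, 24/7, -39/7, 10/7]
R3 ← R3 − (27/2)·R2: [0, 0, -417/2, 219/2, -213/2, 105/2]
R4 ← R4 + (3/2)·R2: [0, 0, 29/2, -15/2, 15/2, -7/2]
R4 ← R4 + (29/417)·R3: [0, 0, 0, 16/139, 13/139, 21/139]
4 nonzero rows, so the 4 vectors span a space of dimension 4.
Since 4 = 4, the vectors are linearly independent.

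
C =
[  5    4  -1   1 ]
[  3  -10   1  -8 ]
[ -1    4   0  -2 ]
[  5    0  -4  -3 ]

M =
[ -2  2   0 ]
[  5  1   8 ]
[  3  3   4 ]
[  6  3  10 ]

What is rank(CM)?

First compute CM:
[[ 13,  14,  38],
 [-101, -25, -156],
 [ 10,  -4,  12],
 [-40, -11, -46]]
Now row reduce the product.
R2 ← R2 + (101/13)·R1: [0, 1089/13, 1810/13]
R3 ← R3 − (10/13)·R1: [0, -192/13, -224/13]
R4 ← R4 + (40/13)·R1: [0, 417/13, 922/13]
R3 ← R3 + (64/363)·R2: [0, 0, 2656/363]
R4 ← R4 − (139/363)·R2: [0, 0, 6392/363]
R4 ← R4 − (799/332)·R3: [0, 0, 0]
3 nonzero rows, so rank(CM) = 3.

3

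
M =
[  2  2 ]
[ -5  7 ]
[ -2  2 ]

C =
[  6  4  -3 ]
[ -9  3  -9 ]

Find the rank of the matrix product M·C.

2

First compute MC:
[[ -6,  14, -24],
 [-93,   1, -48],
 [-30,  -2, -12]]
Now row reduce the product.
R2 ← R2 − (31/2)·R1: [0, -216, 324]
R3 ← R3 − (5)·R1: [0, -72, 108]
R3 ← R3 − (1/3)·R2: [0, 0, 0]
2 nonzero rows, so rank(MC) = 2.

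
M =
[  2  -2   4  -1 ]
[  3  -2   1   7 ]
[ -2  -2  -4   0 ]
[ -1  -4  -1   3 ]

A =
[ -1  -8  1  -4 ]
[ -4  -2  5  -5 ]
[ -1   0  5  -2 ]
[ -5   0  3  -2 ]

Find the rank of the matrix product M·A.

4

First compute MA:
[[  7, -12,   9,  -4],
 [-31, -20,  19, -18],
 [ 14,  20, -32,  26],
 [  3,  16, -17,  20]]
Now row reduce the product.
R2 ← R2 + (31/7)·R1: [0, -512/7, 412/7, -250/7]
R3 ← R3 − (2)·R1: [0, 44, -50, 34]
R4 ← R4 − (3/7)·R1: [0, 148/7, -146/7, 152/7]
R3 ← R3 + (77/128)·R2: [0, 0, -467/32, 801/64]
R4 ← R4 + (37/128)·R2: [0, 0, -123/32, 729/64]
R4 ← R4 − (123/467)·R3: [0, 0, 0, 3780/467]
4 nonzero rows, so rank(MA) = 4.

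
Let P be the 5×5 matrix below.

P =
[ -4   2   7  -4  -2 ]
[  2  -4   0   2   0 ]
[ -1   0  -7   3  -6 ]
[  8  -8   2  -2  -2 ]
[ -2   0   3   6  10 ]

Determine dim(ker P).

Row reduce to echelon form.
R2 ← R2 + (1/2)·R1: [0, -3, 7/2, 0, -1]
R3 ← R3 − (1/4)·R1: [0, -1/2, -35/4, 4, -11/2]
R4 ← R4 + (2)·R1: [0, -4, 16, -10, -6]
R5 ← R5 − (1/2)·R1: [0, -1, -1/2, 8, 11]
R3 ← R3 − (1/6)·R2: [0, 0, -28/3, 4, -16/3]
R4 ← R4 − (4/3)·R2: [0, 0, 34/3, -10, -14/3]
R5 ← R5 − (1/3)·R2: [0, 0, -5/3, 8, 34/3]
R4 ← R4 + (17/14)·R3: [0, 0, 0, -36/7, -78/7]
R5 ← R5 − (5/28)·R3: [0, 0, 0, 51/7, 86/7]
R5 ← R5 + (17/12)·R4: [0, 0, 0, 0, -7/2]
5 nonzero rows, so rank(P) = 5.
P has 5 columns; by rank–nullity, nullity = 5 − 5 = 0.

0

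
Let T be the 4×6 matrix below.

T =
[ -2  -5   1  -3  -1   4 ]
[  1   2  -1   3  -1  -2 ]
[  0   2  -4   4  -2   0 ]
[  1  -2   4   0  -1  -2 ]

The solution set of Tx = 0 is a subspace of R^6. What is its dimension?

3

Row reduce to echelon form.
R2 ← R2 + (1/2)·R1: [0, -1/2, -1/2, 3/2, -3/2, 0]
R4 ← R4 + (1/2)·R1: [0, -9/2, 9/2, -3/2, -3/2, 0]
R3 ← R3 + (4)·R2: [0, 0, -6, 10, -8, 0]
R4 ← R4 − (9)·R2: [0, 0, 9, -15, 12, 0]
R4 ← R4 + (3/2)·R3: [0, 0, 0, 0, 0, 0]
3 nonzero rows, so rank(T) = 3.
T has 6 columns; by rank–nullity, nullity = 6 − 3 = 3.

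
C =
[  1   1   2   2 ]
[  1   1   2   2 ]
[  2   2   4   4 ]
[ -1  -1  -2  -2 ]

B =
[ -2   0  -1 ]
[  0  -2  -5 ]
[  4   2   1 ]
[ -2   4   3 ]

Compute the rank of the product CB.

1

First compute CB:
[[  2,  10,   2],
 [  2,  10,   2],
 [  4,  20,   4],
 [ -2, -10,  -2]]
Now row reduce the product.
R2 ← R2 − R1: [0, 0, 0]
R3 ← R3 − (2)·R1: [0, 0, 0]
R4 ← R4 + R1: [0, 0, 0]
1 nonzero row, so rank(CB) = 1.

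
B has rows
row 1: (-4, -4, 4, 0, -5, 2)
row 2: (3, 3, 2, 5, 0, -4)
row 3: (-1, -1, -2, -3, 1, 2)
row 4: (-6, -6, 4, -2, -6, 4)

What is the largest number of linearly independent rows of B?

Row reduce to echelon form.
R2 ← R2 + (3/4)·R1: [0, 0, 5, 5, -15/4, -5/2]
R3 ← R3 − (1/4)·R1: [0, 0, -3, -3, 9/4, 3/2]
R4 ← R4 − (3/2)·R1: [0, 0, -2, -2, 3/2, 1]
R3 ← R3 + (3/5)·R2: [0, 0, 0, 0, 0, 0]
R4 ← R4 + (2/5)·R2: [0, 0, 0, 0, 0, 0]
Echelon form has 2 nonzero rows, so rank(B) = 2.
The rank gives the maximum number of linearly independent rows: 2.

2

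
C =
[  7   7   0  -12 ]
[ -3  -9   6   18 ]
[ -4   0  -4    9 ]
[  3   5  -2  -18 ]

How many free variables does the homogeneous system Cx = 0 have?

Row reduce to echelon form.
R2 ← R2 + (3/7)·R1: [0, -6, 6, 90/7]
R3 ← R3 + (4/7)·R1: [0, 4, -4, 15/7]
R4 ← R4 − (3/7)·R1: [0, 2, -2, -90/7]
R3 ← R3 + (2/3)·R2: [0, 0, 0, 75/7]
R4 ← R4 + (1/3)·R2: [0, 0, 0, -60/7]
R4 ← R4 + (4/5)·R3: [0, 0, 0, 0]
3 nonzero rows, so rank(C) = 3.
C has 4 columns; by rank–nullity, nullity = 4 − 3 = 1.

1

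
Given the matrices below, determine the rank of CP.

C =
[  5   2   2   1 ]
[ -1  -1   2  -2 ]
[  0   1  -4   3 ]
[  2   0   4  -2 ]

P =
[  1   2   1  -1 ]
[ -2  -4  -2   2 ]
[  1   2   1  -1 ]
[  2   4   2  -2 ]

First compute CP:
[[  5,  10,   5,  -5],
 [ -1,  -2,  -1,   1],
 [  0,   0,   0,   0],
 [  2,   4,   2,  -2]]
Now row reduce the product.
R2 ← R2 + (1/5)·R1: [0, 0, 0, 0]
R4 ← R4 − (2/5)·R1: [0, 0, 0, 0]
1 nonzero row, so rank(CP) = 1.

1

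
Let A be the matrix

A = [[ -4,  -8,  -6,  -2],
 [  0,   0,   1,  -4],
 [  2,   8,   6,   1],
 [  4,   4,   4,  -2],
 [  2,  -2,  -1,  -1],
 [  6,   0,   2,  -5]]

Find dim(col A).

3

Row reduce to echelon form.
R3 ← R3 + (1/2)·R1: [0, 4, 3, 0]
R4 ← R4 + R1: [0, -4, -2, -4]
R5 ← R5 + (1/2)·R1: [0, -6, -4, -2]
R6 ← R6 + (3/2)·R1: [0, -12, -7, -8]
Swap R2 ↔ R3
R4 ← R4 + R2: [0, 0, 1, -4]
R5 ← R5 + (3/2)·R2: [0, 0, 1/2, -2]
R6 ← R6 + (3)·R2: [0, 0, 2, -8]
R4 ← R4 − R3: [0, 0, 0, 0]
R5 ← R5 − (1/2)·R3: [0, 0, 0, 0]
R6 ← R6 − (2)·R3: [0, 0, 0, 0]
Echelon form has 3 nonzero rows, so rank(A) = 3.
The column space has dimension equal to the rank: 3.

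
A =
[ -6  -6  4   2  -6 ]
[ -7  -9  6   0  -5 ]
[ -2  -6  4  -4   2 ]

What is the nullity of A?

Row reduce to echelon form.
R2 ← R2 − (7/6)·R1: [0, -2, 4/3, -7/3, 2]
R3 ← R3 − (1/3)·R1: [0, -4, 8/3, -14/3, 4]
R3 ← R3 − (2)·R2: [0, 0, 0, 0, 0]
2 nonzero rows, so rank(A) = 2.
A has 5 columns; by rank–nullity, nullity = 5 − 2 = 3.

3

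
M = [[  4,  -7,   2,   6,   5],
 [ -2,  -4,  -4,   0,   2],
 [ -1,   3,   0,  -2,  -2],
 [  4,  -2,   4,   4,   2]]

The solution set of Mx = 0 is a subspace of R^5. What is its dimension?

3

Row reduce to echelon form.
R2 ← R2 + (1/2)·R1: [0, -15/2, -3, 3, 9/2]
R3 ← R3 + (1/4)·R1: [0, 5/4, 1/2, -1/2, -3/4]
R4 ← R4 − R1: [0, 5, 2, -2, -3]
R3 ← R3 + (1/6)·R2: [0, 0, 0, 0, 0]
R4 ← R4 + (2/3)·R2: [0, 0, 0, 0, 0]
2 nonzero rows, so rank(M) = 2.
M has 5 columns; by rank–nullity, nullity = 5 − 2 = 3.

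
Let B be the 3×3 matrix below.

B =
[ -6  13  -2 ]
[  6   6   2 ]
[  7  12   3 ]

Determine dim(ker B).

Row reduce to echelon form.
R2 ← R2 + R1: [0, 19, 0]
R3 ← R3 + (7/6)·R1: [0, 163/6, 2/3]
R3 ← R3 − (163/114)·R2: [0, 0, 2/3]
3 nonzero rows, so rank(B) = 3.
B has 3 columns; by rank–nullity, nullity = 3 − 3 = 0.

0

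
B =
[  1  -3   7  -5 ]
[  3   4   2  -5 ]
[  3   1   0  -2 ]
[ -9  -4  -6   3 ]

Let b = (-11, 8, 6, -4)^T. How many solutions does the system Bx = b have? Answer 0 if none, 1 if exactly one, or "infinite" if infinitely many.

Row reduce the augmented matrix [B | b].
R2 ← R2 − (3)·R1: [0, 13, -19, 10, 41]
R3 ← R3 − (3)·R1: [0, 10, -21, 13, 39]
R4 ← R4 + (9)·R1: [0, -31, 57, -42, -103]
R3 ← R3 − (10/13)·R2: [0, 0, -83/13, 69/13, 97/13]
R4 ← R4 + (31/13)·R2: [0, 0, 152/13, -236/13, -68/13]
R4 ← R4 + (152/83)·R3: [0, 0, 0, -700/83, 700/83]
The echelon form has 4 nonzero rows, and every pivot lies in the first 4 columns, so rank(B) = rank([B|b]) = 4.
The system is consistent.
rank = 4 = number of unknowns, so the solution is unique.

1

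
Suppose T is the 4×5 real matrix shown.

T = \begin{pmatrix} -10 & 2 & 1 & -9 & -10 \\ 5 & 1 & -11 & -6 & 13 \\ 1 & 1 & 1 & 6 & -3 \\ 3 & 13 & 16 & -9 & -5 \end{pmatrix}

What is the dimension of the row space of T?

Row reduce to echelon form.
R2 ← R2 + (1/2)·R1: [0, 2, -21/2, -21/2, 8]
R3 ← R3 + (1/10)·R1: [0, 6/5, 11/10, 51/10, -4]
R4 ← R4 + (3/10)·R1: [0, 68/5, 163/10, -117/10, -8]
R3 ← R3 − (3/5)·R2: [0, 0, 37/5, 57/5, -44/5]
R4 ← R4 − (34/5)·R2: [0, 0, 877/10, 597/10, -312/5]
R4 ← R4 − (877/74)·R3: [0, 0, 0, -2790/37, 1550/37]
Echelon form has 4 nonzero rows, so rank(T) = 4.
The row space has dimension equal to the rank: 4.

4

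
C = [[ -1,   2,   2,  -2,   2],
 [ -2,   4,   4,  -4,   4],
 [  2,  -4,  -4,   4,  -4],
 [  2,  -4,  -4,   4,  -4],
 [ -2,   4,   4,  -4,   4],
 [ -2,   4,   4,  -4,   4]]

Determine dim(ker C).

Row reduce to echelon form.
R2 ← R2 − (2)·R1: [0, 0, 0, 0, 0]
R3 ← R3 + (2)·R1: [0, 0, 0, 0, 0]
R4 ← R4 + (2)·R1: [0, 0, 0, 0, 0]
R5 ← R5 − (2)·R1: [0, 0, 0, 0, 0]
R6 ← R6 − (2)·R1: [0, 0, 0, 0, 0]
1 nonzero row, so rank(C) = 1.
C has 5 columns; by rank–nullity, nullity = 5 − 1 = 4.

4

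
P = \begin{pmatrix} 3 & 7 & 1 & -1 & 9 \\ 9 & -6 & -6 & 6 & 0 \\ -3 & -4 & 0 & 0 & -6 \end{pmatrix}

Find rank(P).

Row reduce to echelon form.
R2 ← R2 − (3)·R1: [0, -27, -9, 9, -27]
R3 ← R3 + R1: [0, 3, 1, -1, 3]
R3 ← R3 + (1/9)·R2: [0, 0, 0, 0, 0]
Echelon form has 2 nonzero rows, so rank(P) = 2.

2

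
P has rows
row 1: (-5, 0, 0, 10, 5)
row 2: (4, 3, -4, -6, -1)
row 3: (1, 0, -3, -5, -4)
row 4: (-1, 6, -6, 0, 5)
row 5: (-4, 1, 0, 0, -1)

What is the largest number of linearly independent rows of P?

Row reduce to echelon form.
R2 ← R2 + (4/5)·R1: [0, 3, -4, 2, 3]
R3 ← R3 + (1/5)·R1: [0, 0, -3, -3, -3]
R4 ← R4 − (1/5)·R1: [0, 6, -6, -2, 4]
R5 ← R5 − (4/5)·R1: [0, 1, 0, -8, -5]
R4 ← R4 − (2)·R2: [0, 0, 2, -6, -2]
R5 ← R5 − (1/3)·R2: [0, 0, 4/3, -26/3, -6]
R4 ← R4 + (2/3)·R3: [0, 0, 0, -8, -4]
R5 ← R5 + (4/9)·R3: [0, 0, 0, -10, -22/3]
R5 ← R5 − (5/4)·R4: [0, 0, 0, 0, -7/3]
Echelon form has 5 nonzero rows, so rank(P) = 5.
The rank gives the maximum number of linearly independent rows: 5.

5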